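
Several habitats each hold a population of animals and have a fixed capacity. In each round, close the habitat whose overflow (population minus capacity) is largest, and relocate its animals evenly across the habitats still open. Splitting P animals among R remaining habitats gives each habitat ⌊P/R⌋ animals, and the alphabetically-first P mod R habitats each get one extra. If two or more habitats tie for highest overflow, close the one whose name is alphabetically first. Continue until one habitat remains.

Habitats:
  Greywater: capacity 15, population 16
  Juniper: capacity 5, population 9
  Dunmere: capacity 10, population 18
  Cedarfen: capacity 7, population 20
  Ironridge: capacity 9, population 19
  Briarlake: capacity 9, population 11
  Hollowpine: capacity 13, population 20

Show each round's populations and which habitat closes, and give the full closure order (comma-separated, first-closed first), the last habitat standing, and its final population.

Closure order: Cedarfen, Ironridge, Dunmere, Hollowpine, Briarlake, Juniper
Last habitat: Greywater with 113 animals

Round 1: Briarlake=11 Cedarfen=20 Dunmere=18 Greywater=16 Hollowpine=20 Ironridge=19 Juniper=9 → close Cedarfen (overflow 13)
  20÷6 = 3 each, +1 to first 2
Round 2: Briarlake=15 Dunmere=22 Greywater=19 Hollowpine=23 Ironridge=22 Juniper=12 → close Ironridge (overflow 13)
  22÷5 = 4 each, +1 to first 2
Round 3: Briarlake=20 Dunmere=27 Greywater=23 Hollowpine=27 Juniper=16 → close Dunmere (overflow 17)
  27÷4 = 6 each, +1 to first 3
Round 4: Briarlake=27 Greywater=30 Hollowpine=34 Juniper=22 → close Hollowpine (overflow 21)
  34÷3 = 11 each, +1 to first 1
Round 5: Briarlake=39 Greywater=41 Juniper=33 → close Briarlake (overflow 30)
  39÷2 = 19 each, +1 to first 1
Round 6: Greywater=61 Juniper=52 → close Juniper (overflow 47)
  52÷1 = 52 each, +1 to first 0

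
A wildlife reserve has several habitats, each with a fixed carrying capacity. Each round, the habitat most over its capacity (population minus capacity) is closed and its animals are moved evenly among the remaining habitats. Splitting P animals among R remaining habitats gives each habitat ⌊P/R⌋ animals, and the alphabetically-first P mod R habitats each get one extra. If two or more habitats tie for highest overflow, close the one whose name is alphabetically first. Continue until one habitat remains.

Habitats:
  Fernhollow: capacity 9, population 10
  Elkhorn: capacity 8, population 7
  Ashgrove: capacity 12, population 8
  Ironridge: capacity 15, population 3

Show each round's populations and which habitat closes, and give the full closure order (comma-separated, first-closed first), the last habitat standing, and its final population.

Round 1: Ashgrove=8 Elkhorn=7 Fernhollow=10 Ironridge=3 → close Fernhollow (overflow 1)
  10÷3 = 3 each, +1 to first 1
Round 2: Ashgrove=12 Elkhorn=10 Ironridge=6 → close Elkhorn (overflow 2)
  10÷2 = 5 each, +1 to first 0
Round 3: Ashgrove=17 Ironridge=11 → close Ashgrove (overflow 5)
  17÷1 = 17 each, +1 to first 0

Closure order: Fernhollow, Elkhorn, Ashgrove
Last habitat: Ironridge with 28 animals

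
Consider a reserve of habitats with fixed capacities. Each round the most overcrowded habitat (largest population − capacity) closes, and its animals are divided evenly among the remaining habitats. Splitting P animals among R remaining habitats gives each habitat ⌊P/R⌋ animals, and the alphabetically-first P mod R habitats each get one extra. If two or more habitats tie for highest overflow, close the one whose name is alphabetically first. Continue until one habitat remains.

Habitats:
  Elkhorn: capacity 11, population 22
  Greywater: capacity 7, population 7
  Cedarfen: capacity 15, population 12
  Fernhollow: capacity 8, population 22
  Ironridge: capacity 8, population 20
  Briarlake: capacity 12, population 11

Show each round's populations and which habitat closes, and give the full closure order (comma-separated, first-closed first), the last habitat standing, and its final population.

Closure order: Fernhollow, Ironridge, Elkhorn, Briarlake, Cedarfen
Last habitat: Greywater with 94 animals

Round 1: Briarlake=11 Cedarfen=12 Elkhorn=22 Fernhollow=22 Greywater=7 Ironridge=20 → close Fernhollow (overflow 14)
  22÷5 = 4 each, +1 to first 2
Round 2: Briarlake=16 Cedarfen=17 Elkhorn=26 Greywater=11 Ironridge=24 → close Ironridge (overflow 16)
  24÷4 = 6 each, +1 to first 0
Round 3: Briarlake=22 Cedarfen=23 Elkhorn=32 Greywater=17 → close Elkhorn (overflow 21)
  32÷3 = 10 each, +1 to first 2
Round 4: Briarlake=33 Cedarfen=34 Greywater=27 → close Briarlake (overflow 21)
  33÷2 = 16 each, +1 to first 1
Round 5: Cedarfen=51 Greywater=43 → close Cedarfen (overflow 36)
  51÷1 = 51 each, +1 to first 0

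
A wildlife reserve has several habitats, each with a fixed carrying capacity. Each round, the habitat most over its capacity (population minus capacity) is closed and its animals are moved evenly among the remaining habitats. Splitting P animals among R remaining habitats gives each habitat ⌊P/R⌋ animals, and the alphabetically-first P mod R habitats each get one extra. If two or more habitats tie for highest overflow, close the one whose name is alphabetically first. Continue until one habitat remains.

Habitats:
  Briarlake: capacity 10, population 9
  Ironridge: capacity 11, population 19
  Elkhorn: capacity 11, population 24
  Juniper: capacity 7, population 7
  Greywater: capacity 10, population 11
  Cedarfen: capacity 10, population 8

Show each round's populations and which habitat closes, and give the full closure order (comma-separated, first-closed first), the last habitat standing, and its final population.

Round 1: Briarlake=9 Cedarfen=8 Elkhorn=24 Greywater=11 Ironridge=19 Juniper=7 → close Elkhorn (overflow 13)
  24÷5 = 4 each, +1 to first 4
Round 2: Briarlake=14 Cedarfen=13 Greywater=16 Ironridge=24 Juniper=11 → close Ironridge (overflow 13)
  24÷4 = 6 each, +1 to first 0
Round 3: Briarlake=20 Cedarfen=19 Greywater=22 Juniper=17 → close Greywater (overflow 12)
  22÷3 = 7 each, +1 to first 1
Round 4: Briarlake=28 Cedarfen=26 Juniper=24 → close Briarlake (overflow 18)
  28÷2 = 14 each, +1 to first 0
Round 5: Cedarfen=40 Juniper=38 → close Juniper (overflow 31)
  38÷1 = 38 each, +1 to first 0

Closure order: Elkhorn, Ironridge, Greywater, Briarlake, Juniper
Last habitat: Cedarfen with 78 animals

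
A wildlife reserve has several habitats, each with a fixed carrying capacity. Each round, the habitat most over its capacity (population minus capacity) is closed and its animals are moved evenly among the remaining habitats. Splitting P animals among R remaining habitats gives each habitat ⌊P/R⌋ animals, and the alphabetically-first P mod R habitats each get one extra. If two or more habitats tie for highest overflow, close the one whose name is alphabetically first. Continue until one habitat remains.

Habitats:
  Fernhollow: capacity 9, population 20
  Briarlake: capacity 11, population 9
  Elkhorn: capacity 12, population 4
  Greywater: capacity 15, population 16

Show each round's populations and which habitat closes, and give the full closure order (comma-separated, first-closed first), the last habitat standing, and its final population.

Closure order: Fernhollow, Greywater, Briarlake
Last habitat: Elkhorn with 49 animals

Round 1: Briarlake=9 Elkhorn=4 Fernhollow=20 Greywater=16 → close Fernhollow (overflow 11)
  20÷3 = 6 each, +1 to first 2
Round 2: Briarlake=16 Elkhorn=11 Greywater=22 → close Greywater (overflow 7)
  22÷2 = 11 each, +1 to first 0
Round 3: Briarlake=27 Elkhorn=22 → close Briarlake (overflow 16)
  27÷1 = 27 each, +1 to first 0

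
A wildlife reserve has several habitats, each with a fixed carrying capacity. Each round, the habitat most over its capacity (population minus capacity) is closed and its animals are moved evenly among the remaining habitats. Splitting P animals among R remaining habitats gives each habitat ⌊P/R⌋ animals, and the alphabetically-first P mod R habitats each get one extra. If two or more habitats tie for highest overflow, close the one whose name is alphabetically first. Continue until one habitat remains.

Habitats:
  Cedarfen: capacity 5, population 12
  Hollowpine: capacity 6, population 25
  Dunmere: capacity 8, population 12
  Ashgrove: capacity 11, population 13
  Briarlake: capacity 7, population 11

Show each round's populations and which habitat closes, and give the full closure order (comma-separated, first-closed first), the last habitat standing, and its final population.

Closure order: Hollowpine, Cedarfen, Briarlake, Ashgrove
Last habitat: Dunmere with 73 animals

Round 1: Ashgrove=13 Briarlake=11 Cedarfen=12 Dunmere=12 Hollowpine=25 → close Hollowpine (overflow 19)
  25÷4 = 6 each, +1 to first 1
Round 2: Ashgrove=20 Briarlake=17 Cedarfen=18 Dunmere=18 → close Cedarfen (overflow 13)
  18÷3 = 6 each, +1 to first 0
Round 3: Ashgrove=26 Briarlake=23 Dunmere=24 → close Briarlake (overflow 16)
  23÷2 = 11 each, +1 to first 1
Round 4: Ashgrove=38 Dunmere=35 → close Ashgrove (overflow 27)
  38÷1 = 38 each, +1 to first 0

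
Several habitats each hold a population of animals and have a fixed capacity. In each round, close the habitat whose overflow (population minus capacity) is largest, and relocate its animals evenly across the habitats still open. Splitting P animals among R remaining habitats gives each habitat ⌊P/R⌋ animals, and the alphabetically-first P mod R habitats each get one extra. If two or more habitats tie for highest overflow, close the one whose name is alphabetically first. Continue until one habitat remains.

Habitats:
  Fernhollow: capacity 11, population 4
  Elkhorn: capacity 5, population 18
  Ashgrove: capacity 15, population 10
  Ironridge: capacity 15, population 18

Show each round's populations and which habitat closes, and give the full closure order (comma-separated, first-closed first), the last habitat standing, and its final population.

Round 1: Ashgrove=10 Elkhorn=18 Fernhollow=4 Ironridge=18 → close Elkhorn (overflow 13)
  18÷3 = 6 each, +1 to first 0
Round 2: Ashgrove=16 Fernhollow=10 Ironridge=24 → close Ironridge (overflow 9)
  24÷2 = 12 each, +1 to first 0
Round 3: Ashgrove=28 Fernhollow=22 → close Ashgrove (overflow 13)
  28÷1 = 28 each, +1 to first 0

Closure order: Elkhorn, Ironridge, Ashgrove
Last habitat: Fernhollow with 50 animals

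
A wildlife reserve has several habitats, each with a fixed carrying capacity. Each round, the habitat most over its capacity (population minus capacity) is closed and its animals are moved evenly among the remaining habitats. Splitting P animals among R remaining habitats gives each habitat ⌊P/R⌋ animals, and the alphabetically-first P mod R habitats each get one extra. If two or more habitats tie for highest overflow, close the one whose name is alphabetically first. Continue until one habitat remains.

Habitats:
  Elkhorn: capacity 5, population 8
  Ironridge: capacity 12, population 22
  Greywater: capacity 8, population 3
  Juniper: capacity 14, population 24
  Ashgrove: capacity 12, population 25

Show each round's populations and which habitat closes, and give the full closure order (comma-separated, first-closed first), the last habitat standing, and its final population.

Round 1: Ashgrove=25 Elkhorn=8 Greywater=3 Ironridge=22 Juniper=24 → close Ashgrove (overflow 13)
  25÷4 = 6 each, +1 to first 1
Round 2: Elkhorn=15 Greywater=9 Ironridge=28 Juniper=30 → close Ironridge (overflow 16)
  28÷3 = 9 each, +1 to first 1
Round 3: Elkhorn=25 Greywater=18 Juniper=39 → close Juniper (overflow 25)
  39÷2 = 19 each, +1 to first 1
Round 4: Elkhorn=45 Greywater=37 → close Elkhorn (overflow 40)
  45÷1 = 45 each, +1 to first 0

Closure order: Ashgrove, Ironridge, Juniper, Elkhorn
Last habitat: Greywater with 82 animals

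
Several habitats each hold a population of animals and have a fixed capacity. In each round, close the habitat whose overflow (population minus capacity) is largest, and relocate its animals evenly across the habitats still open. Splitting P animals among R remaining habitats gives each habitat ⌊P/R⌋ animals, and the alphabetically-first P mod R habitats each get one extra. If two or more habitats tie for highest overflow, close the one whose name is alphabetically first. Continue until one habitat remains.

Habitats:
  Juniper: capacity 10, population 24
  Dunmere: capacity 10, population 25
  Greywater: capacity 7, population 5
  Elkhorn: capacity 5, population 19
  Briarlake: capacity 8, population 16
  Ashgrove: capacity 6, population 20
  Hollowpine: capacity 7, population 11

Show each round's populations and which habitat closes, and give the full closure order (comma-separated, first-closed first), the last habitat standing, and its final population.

Round 1: Ashgrove=20 Briarlake=16 Dunmere=25 Elkhorn=19 Greywater=5 Hollowpine=11 Juniper=24 → close Dunmere (overflow 15)
  25÷6 = 4 each, +1 to first 1
Round 2: Ashgrove=25 Briarlake=20 Elkhorn=23 Greywater=9 Hollowpine=15 Juniper=28 → close Ashgrove (overflow 19)
  25÷5 = 5 each, +1 to first 0
Round 3: Briarlake=25 Elkhorn=28 Greywater=14 Hollowpine=20 Juniper=33 → close Elkhorn (overflow 23)
  28÷4 = 7 each, +1 to first 0
Round 4: Briarlake=32 Greywater=21 Hollowpine=27 Juniper=40 → close Juniper (overflow 30)
  40÷3 = 13 each, +1 to first 1
Round 5: Briarlake=46 Greywater=34 Hollowpine=40 → close Briarlake (overflow 38)
  46÷2 = 23 each, +1 to first 0
Round 6: Greywater=57 Hollowpine=63 → close Hollowpine (overflow 56)
  63÷1 = 63 each, +1 to first 0

Closure order: Dunmere, Ashgrove, Elkhorn, Juniper, Briarlake, Hollowpine
Last habitat: Greywater with 120 animals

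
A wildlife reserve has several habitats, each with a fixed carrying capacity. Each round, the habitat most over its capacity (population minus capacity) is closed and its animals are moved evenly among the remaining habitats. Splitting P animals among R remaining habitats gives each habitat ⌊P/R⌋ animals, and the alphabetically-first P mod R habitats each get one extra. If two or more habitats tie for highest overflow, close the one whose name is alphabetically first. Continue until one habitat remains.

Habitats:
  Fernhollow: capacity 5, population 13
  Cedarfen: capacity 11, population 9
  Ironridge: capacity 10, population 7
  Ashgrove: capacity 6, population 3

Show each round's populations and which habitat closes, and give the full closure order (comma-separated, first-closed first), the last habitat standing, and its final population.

Round 1: Ashgrove=3 Cedarfen=9 Fernhollow=13 Ironridge=7 → close Fernhollow (overflow 8)
  13÷3 = 4 each, +1 to first 1
Round 2: Ashgrove=8 Cedarfen=13 Ironridge=11 → close Ashgrove (overflow 2)
  8÷2 = 4 each, +1 to first 0
Round 3: Cedarfen=17 Ironridge=15 → close Cedarfen (overflow 6)
  17÷1 = 17 each, +1 to first 0

Closure order: Fernhollow, Ashgrove, Cedarfen
Last habitat: Ironridge with 32 animals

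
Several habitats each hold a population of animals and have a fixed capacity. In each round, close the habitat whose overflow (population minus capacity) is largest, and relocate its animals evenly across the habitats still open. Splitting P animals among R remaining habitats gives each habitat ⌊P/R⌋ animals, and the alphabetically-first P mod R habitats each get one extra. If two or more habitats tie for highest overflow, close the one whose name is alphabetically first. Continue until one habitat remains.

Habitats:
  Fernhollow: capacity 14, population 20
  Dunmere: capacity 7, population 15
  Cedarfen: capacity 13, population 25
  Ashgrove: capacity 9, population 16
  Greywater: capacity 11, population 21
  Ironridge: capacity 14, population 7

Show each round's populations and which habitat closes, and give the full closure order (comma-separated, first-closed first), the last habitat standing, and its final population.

Closure order: Cedarfen, Greywater, Dunmere, Ashgrove, Fernhollow
Last habitat: Ironridge with 104 animals

Round 1: Ashgrove=16 Cedarfen=25 Dunmere=15 Fernhollow=20 Greywater=21 Ironridge=7 → close Cedarfen (overflow 12)
  25÷5 = 5 each, +1 to first 0
Round 2: Ashgrove=21 Dunmere=20 Fernhollow=25 Greywater=26 Ironridge=12 → close Greywater (overflow 15)
  26÷4 = 6 each, +1 to first 2
Round 3: Ashgrove=28 Dunmere=27 Fernhollow=31 Ironridge=18 → close Dunmere (overflow 20)
  27÷3 = 9 each, +1 to first 0
Round 4: Ashgrove=37 Fernhollow=40 Ironridge=27 → close Ashgrove (overflow 28)
  37÷2 = 18 each, +1 to first 1
Round 5: Fernhollow=59 Ironridge=45 → close Fernhollow (overflow 45)
  59÷1 = 59 each, +1 to first 0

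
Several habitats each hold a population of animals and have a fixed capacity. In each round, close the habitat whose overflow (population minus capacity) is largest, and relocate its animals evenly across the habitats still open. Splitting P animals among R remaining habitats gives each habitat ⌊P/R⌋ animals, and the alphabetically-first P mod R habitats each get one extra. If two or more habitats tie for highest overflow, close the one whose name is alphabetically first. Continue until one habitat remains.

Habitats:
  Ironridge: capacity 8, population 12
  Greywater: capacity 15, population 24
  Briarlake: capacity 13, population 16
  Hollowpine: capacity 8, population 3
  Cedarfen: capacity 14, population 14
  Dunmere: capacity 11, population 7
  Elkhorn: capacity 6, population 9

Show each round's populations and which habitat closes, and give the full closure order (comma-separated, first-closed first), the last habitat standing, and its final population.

Round 1: Briarlake=16 Cedarfen=14 Dunmere=7 Elkhorn=9 Greywater=24 Hollowpine=3 Ironridge=12 → close Greywater (overflow 9)
  24÷6 = 4 each, +1 to first 0
Round 2: Briarlake=20 Cedarfen=18 Dunmere=11 Elkhorn=13 Hollowpine=7 Ironridge=16 → close Ironridge (overflow 8)
  16÷5 = 3 each, +1 to first 1
Round 3: Briarlake=24 Cedarfen=21 Dunmere=14 Elkhorn=16 Hollowpine=10 → close Briarlake (overflow 11)
  24÷4 = 6 each, +1 to first 0
Round 4: Cedarfen=27 Dunmere=20 Elkhorn=22 Hollowpine=16 → close Elkhorn (overflow 16)
  22÷3 = 7 each, +1 to first 1
Round 5: Cedarfen=35 Dunmere=27 Hollowpine=23 → close Cedarfen (overflow 21)
  35÷2 = 17 each, +1 to first 1
Round 6: Dunmere=45 Hollowpine=40 → close Dunmere (overflow 34)
  45÷1 = 45 each, +1 to first 0

Closure order: Greywater, Ironridge, Briarlake, Elkhorn, Cedarfen, Dunmere
Last habitat: Hollowpine with 85 animals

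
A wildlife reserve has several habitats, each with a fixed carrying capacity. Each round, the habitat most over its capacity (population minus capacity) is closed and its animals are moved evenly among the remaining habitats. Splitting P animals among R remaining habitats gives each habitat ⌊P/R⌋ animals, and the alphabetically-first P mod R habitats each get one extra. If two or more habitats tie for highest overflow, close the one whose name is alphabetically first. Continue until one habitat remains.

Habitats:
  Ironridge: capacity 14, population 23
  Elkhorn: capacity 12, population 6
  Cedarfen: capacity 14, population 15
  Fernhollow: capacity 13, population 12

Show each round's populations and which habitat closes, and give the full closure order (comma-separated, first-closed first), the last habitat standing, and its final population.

Closure order: Ironridge, Cedarfen, Fernhollow
Last habitat: Elkhorn with 56 animals

Round 1: Cedarfen=15 Elkhorn=6 Fernhollow=12 Ironridge=23 → close Ironridge (overflow 9)
  23÷3 = 7 each, +1 to first 2
Round 2: Cedarfen=23 Elkhorn=14 Fernhollow=19 → close Cedarfen (overflow 9)
  23÷2 = 11 each, +1 to first 1
Round 3: Elkhorn=26 Fernhollow=30 → close Fernhollow (overflow 17)
  30÷1 = 30 each, +1 to first 0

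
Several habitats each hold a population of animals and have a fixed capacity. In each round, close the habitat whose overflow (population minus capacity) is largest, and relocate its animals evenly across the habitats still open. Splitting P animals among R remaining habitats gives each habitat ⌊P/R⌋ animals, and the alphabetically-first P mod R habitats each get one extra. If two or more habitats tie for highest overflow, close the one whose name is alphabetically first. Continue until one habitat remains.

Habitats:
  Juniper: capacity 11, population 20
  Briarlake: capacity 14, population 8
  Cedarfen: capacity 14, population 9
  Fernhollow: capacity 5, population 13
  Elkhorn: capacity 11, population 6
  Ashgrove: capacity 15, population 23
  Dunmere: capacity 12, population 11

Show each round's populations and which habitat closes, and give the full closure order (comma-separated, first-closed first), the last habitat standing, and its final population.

Closure order: Juniper, Ashgrove, Fernhollow, Dunmere, Briarlake, Cedarfen
Last habitat: Elkhorn with 90 animals

Round 1: Ashgrove=23 Briarlake=8 Cedarfen=9 Dunmere=11 Elkhorn=6 Fernhollow=13 Juniper=20 → close Juniper (overflow 9)
  20÷6 = 3 each, +1 to first 2
Round 2: Ashgrove=27 Briarlake=12 Cedarfen=12 Dunmere=14 Elkhorn=9 Fernhollow=16 → close Ashgrove (overflow 12)
  27÷5 = 5 each, +1 to first 2
Round 3: Briarlake=18 Cedarfen=18 Dunmere=19 Elkhorn=14 Fernhollow=21 → close Fernhollow (overflow 16)
  21÷4 = 5 each, +1 to first 1
Round 4: Briarlake=24 Cedarfen=23 Dunmere=24 Elkhorn=19 → close Dunmere (overflow 12)
  24÷3 = 8 each, +1 to first 0
Round 5: Briarlake=32 Cedarfen=31 Elkhorn=27 → close Briarlake (overflow 18)
  32÷2 = 16 each, +1 to first 0
Round 6: Cedarfen=47 Elkhorn=43 → close Cedarfen (overflow 33)
  47÷1 = 47 each, +1 to first 0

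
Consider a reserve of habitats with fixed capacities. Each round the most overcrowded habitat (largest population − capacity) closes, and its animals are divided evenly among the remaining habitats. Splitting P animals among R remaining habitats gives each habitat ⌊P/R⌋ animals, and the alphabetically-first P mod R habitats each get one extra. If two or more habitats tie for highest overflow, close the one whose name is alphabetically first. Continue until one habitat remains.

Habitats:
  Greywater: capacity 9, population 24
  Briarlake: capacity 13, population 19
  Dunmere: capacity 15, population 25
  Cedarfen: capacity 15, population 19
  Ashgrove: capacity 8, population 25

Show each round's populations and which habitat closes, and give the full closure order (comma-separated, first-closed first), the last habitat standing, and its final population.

Round 1: Ashgrove=25 Briarlake=19 Cedarfen=19 Dunmere=25 Greywater=24 → close Ashgrove (overflow 17)
  25÷4 = 6 each, +1 to first 1
Round 2: Briarlake=26 Cedarfen=25 Dunmere=31 Greywater=30 → close Greywater (overflow 21)
  30÷3 = 10 each, +1 to first 0
Round 3: Briarlake=36 Cedarfen=35 Dunmere=41 → close Dunmere (overflow 26)
  41÷2 = 20 each, +1 to first 1
Round 4: Briarlake=57 Cedarfen=55 → close Briarlake (overflow 44)
  57÷1 = 57 each, +1 to first 0

Closure order: Ashgrove, Greywater, Dunmere, Briarlake
Last habitat: Cedarfen with 112 animals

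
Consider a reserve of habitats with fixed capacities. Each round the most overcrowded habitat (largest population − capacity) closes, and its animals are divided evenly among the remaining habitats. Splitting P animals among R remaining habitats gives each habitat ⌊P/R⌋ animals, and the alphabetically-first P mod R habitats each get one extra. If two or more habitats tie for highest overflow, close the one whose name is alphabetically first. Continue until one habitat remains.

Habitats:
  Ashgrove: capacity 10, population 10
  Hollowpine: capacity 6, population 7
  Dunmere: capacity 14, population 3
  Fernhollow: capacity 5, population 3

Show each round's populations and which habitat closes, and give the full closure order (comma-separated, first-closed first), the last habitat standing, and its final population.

Closure order: Hollowpine, Ashgrove, Fernhollow
Last habitat: Dunmere with 23 animals

Round 1: Ashgrove=10 Dunmere=3 Fernhollow=3 Hollowpine=7 → close Hollowpine (overflow 1)
  7÷3 = 2 each, +1 to first 1
Round 2: Ashgrove=13 Dunmere=5 Fernhollow=5 → close Ashgrove (overflow 3)
  13÷2 = 6 each, +1 to first 1
Round 3: Dunmere=12 Fernhollow=11 → close Fernhollow (overflow 6)
  11÷1 = 11 each, +1 to first 0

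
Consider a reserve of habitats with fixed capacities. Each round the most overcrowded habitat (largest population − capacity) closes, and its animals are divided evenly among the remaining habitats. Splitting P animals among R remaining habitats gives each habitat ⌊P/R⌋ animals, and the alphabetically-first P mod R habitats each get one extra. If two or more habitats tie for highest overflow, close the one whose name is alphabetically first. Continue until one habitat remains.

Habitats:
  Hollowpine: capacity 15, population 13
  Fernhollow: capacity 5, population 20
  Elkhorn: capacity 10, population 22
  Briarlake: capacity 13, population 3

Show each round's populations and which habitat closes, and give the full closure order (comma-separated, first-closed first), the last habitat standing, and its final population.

Closure order: Fernhollow, Elkhorn, Hollowpine
Last habitat: Briarlake with 58 animals

Round 1: Briarlake=3 Elkhorn=22 Fernhollow=20 Hollowpine=13 → close Fernhollow (overflow 15)
  20÷3 = 6 each, +1 to first 2
Round 2: Briarlake=10 Elkhorn=29 Hollowpine=19 → close Elkhorn (overflow 19)
  29÷2 = 14 each, +1 to first 1
Round 3: Briarlake=25 Hollowpine=33 → close Hollowpine (overflow 18)
  33÷1 = 33 each, +1 to first 0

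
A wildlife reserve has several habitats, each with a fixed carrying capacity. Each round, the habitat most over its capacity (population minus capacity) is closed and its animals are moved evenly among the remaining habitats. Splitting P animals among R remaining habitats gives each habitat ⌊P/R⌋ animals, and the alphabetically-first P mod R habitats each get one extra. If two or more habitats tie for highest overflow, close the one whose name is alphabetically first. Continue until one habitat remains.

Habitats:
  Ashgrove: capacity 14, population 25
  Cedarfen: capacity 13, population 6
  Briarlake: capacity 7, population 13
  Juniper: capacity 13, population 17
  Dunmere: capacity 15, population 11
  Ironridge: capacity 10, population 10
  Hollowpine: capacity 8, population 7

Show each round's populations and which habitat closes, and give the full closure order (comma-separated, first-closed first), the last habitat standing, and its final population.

Closure order: Ashgrove, Briarlake, Juniper, Hollowpine, Ironridge, Dunmere
Last habitat: Cedarfen with 89 animals

Round 1: Ashgrove=25 Briarlake=13 Cedarfen=6 Dunmere=11 Hollowpine=7 Ironridge=10 Juniper=17 → close Ashgrove (overflow 11)
  25÷6 = 4 each, +1 to first 1
Round 2: Briarlake=18 Cedarfen=10 Dunmere=15 Hollowpine=11 Ironridge=14 Juniper=21 → close Briarlake (overflow 11)
  18÷5 = 3 each, +1 to first 3
Round 3: Cedarfen=14 Dunmere=19 Hollowpine=15 Ironridge=17 Juniper=24 → close Juniper (overflow 11)
  24÷4 = 6 each, +1 to first 0
Round 4: Cedarfen=20 Dunmere=25 Hollowpine=21 Ironridge=23 → close Hollowpine (overflow 13)
  21÷3 = 7 each, +1 to first 0
Round 5: Cedarfen=27 Dunmere=32 Ironridge=30 → close Ironridge (overflow 20)
  30÷2 = 15 each, +1 to first 0
Round 6: Cedarfen=42 Dunmere=47 → close Dunmere (overflow 32)
  47÷1 = 47 each, +1 to first 0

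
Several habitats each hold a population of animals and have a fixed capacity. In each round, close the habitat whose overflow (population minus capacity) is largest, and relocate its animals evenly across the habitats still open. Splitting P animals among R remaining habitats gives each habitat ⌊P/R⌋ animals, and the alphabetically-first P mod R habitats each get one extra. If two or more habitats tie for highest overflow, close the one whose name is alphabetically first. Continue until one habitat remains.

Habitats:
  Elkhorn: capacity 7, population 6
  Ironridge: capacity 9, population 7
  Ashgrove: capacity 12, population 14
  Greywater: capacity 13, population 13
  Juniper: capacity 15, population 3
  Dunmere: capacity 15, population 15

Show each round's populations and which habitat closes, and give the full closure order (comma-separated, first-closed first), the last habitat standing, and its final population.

Closure order: Ashgrove, Dunmere, Greywater, Elkhorn, Ironridge
Last habitat: Juniper with 58 animals

Round 1: Ashgrove=14 Dunmere=15 Elkhorn=6 Greywater=13 Ironridge=7 Juniper=3 → close Ashgrove (overflow 2)
  14÷5 = 2 each, +1 to first 4
Round 2: Dunmere=18 Elkhorn=9 Greywater=16 Ironridge=10 Juniper=5 → close Dunmere (overflow 3)
  18÷4 = 4 each, +1 to first 2
Round 3: Elkhorn=14 Greywater=21 Ironridge=14 Juniper=9 → close Greywater (overflow 8)
  21÷3 = 7 each, +1 to first 0
Round 4: Elkhorn=21 Ironridge=21 Juniper=16 → close Elkhorn (overflow 14)
  21÷2 = 10 each, +1 to first 1
Round 5: Ironridge=32 Juniper=26 → close Ironridge (overflow 23)
  32÷1 = 32 each, +1 to first 0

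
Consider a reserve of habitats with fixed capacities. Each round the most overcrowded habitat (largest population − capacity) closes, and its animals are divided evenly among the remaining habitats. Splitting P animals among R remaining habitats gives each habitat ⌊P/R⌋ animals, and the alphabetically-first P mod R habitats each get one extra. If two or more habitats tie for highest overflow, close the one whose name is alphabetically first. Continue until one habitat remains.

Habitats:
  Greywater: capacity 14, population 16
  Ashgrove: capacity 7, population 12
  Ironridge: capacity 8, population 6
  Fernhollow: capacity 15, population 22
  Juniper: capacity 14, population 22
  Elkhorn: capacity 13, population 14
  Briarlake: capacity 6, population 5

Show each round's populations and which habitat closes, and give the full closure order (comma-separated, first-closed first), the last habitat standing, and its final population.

Closure order: Juniper, Fernhollow, Ashgrove, Elkhorn, Greywater, Briarlake
Last habitat: Ironridge with 97 animals

Round 1: Ashgrove=12 Briarlake=5 Elkhorn=14 Fernhollow=22 Greywater=16 Ironridge=6 Juniper=22 → close Juniper (overflow 8)
  22÷6 = 3 each, +1 to first 4
Round 2: Ashgrove=16 Briarlake=9 Elkhorn=18 Fernhollow=26 Greywater=19 Ironridge=9 → close Fernhollow (overflow 11)
  26÷5 = 5 each, +1 to first 1
Round 3: Ashgrove=22 Briarlake=14 Elkhorn=23 Greywater=24 Ironridge=14 → close Ashgrove (overflow 15)
  22÷4 = 5 each, +1 to first 2
Round 4: Briarlake=20 Elkhorn=29 Greywater=29 Ironridge=19 → close Elkhorn (overflow 16)
  29÷3 = 9 each, +1 to first 2
Round 5: Briarlake=30 Greywater=39 Ironridge=28 → close Greywater (overflow 25)
  39÷2 = 19 each, +1 to first 1
Round 6: Briarlake=50 Ironridge=47 → close Briarlake (overflow 44)
  50÷1 = 50 each, +1 to first 0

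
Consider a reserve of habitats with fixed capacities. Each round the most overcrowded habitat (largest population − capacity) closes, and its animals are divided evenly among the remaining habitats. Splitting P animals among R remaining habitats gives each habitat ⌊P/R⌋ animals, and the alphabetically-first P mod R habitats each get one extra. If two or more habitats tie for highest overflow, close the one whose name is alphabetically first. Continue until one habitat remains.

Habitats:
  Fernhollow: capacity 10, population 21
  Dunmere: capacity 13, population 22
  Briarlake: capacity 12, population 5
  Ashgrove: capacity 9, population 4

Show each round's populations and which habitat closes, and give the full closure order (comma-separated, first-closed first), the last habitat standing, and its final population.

Closure order: Fernhollow, Dunmere, Ashgrove
Last habitat: Briarlake with 52 animals

Round 1: Ashgrove=4 Briarlake=5 Dunmere=22 Fernhollow=21 → close Fernhollow (overflow 11)
  21÷3 = 7 each, +1 to first 0
Round 2: Ashgrove=11 Briarlake=12 Dunmere=29 → close Dunmere (overflow 16)
  29÷2 = 14 each, +1 to first 1
Round 3: Ashgrove=26 Briarlake=26 → close Ashgrove (overflow 17)
  26÷1 = 26 each, +1 to first 0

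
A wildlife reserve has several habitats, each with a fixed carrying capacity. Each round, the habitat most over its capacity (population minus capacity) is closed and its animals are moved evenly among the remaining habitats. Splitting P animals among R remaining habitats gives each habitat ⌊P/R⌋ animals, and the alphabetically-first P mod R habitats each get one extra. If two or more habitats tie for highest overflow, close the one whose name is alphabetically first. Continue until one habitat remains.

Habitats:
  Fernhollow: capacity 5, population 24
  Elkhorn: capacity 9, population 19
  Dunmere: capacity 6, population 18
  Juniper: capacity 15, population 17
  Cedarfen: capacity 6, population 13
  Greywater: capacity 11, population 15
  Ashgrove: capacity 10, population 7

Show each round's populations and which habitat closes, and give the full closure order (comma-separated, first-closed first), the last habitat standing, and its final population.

Closure order: Fernhollow, Dunmere, Elkhorn, Cedarfen, Greywater, Juniper
Last habitat: Ashgrove with 113 animals

Round 1: Ashgrove=7 Cedarfen=13 Dunmere=18 Elkhorn=19 Fernhollow=24 Greywater=15 Juniper=17 → close Fernhollow (overflow 19)
  24÷6 = 4 each, +1 to first 0
Round 2: Ashgrove=11 Cedarfen=17 Dunmere=22 Elkhorn=23 Greywater=19 Juniper=21 → close Dunmere (overflow 16)
  22÷5 = 4 each, +1 to first 2
Round 3: Ashgrove=16 Cedarfen=22 Elkhorn=27 Greywater=23 Juniper=25 → close Elkhorn (overflow 18)
  27÷4 = 6 each, +1 to first 3
Round 4: Ashgrove=23 Cedarfen=29 Greywater=30 Juniper=31 → close Cedarfen (overflow 23)
  29÷3 = 9 each, +1 to first 2
Round 5: Ashgrove=33 Greywater=40 Juniper=40 → close Greywater (overflow 29)
  40÷2 = 20 each, +1 to first 0
Round 6: Ashgrove=53 Juniper=60 → close Juniper (overflow 45)
  60÷1 = 60 each, +1 to first 0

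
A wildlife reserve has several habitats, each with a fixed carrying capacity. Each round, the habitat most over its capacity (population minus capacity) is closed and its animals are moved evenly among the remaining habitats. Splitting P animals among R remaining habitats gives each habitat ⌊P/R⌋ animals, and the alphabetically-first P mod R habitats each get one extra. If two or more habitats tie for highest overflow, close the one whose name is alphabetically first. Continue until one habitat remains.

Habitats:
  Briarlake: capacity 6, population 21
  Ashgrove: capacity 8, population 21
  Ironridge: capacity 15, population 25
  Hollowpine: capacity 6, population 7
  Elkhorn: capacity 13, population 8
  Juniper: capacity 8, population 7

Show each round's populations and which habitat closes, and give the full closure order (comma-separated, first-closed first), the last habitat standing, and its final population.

Round 1: Ashgrove=21 Briarlake=21 Elkhorn=8 Hollowpine=7 Ironridge=25 Juniper=7 → close Briarlake (overflow 15)
  21÷5 = 4 each, +1 to first 1
Round 2: Ashgrove=26 Elkhorn=12 Hollowpine=11 Ironridge=29 Juniper=11 → close Ashgrove (overflow 18)
  26÷4 = 6 each, +1 to first 2
Round 3: Elkhorn=19 Hollowpine=18 Ironridge=35 Juniper=17 → close Ironridge (overflow 20)
  35÷3 = 11 each, +1 to first 2
Round 4: Elkhorn=31 Hollowpine=30 Juniper=28 → close Hollowpine (overflow 24)
  30÷2 = 15 each, +1 to first 0
Round 5: Elkhorn=46 Juniper=43 → close Juniper (overflow 35)
  43÷1 = 43 each, +1 to first 0

Closure order: Briarlake, Ashgrove, Ironridge, Hollowpine, Juniper
Last habitat: Elkhorn with 89 animals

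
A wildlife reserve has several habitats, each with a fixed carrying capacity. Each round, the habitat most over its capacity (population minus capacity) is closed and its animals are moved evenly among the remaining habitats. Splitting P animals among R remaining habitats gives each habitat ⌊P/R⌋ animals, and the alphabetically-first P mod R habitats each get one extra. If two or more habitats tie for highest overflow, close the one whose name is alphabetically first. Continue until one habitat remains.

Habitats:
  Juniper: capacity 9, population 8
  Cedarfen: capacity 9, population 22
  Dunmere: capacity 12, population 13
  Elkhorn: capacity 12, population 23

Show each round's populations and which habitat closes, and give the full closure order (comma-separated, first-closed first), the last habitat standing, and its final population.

Round 1: Cedarfen=22 Dunmere=13 Elkhorn=23 Juniper=8 → close Cedarfen (overflow 13)
  22÷3 = 7 each, +1 to first 1
Round 2: Dunmere=21 Elkhorn=30 Juniper=15 → close Elkhorn (overflow 18)
  30÷2 = 15 each, +1 to first 0
Round 3: Dunmere=36 Juniper=30 → close Dunmere (overflow 24)
  36÷1 = 36 each, +1 to first 0

Closure order: Cedarfen, Elkhorn, Dunmere
Last habitat: Juniper with 66 animals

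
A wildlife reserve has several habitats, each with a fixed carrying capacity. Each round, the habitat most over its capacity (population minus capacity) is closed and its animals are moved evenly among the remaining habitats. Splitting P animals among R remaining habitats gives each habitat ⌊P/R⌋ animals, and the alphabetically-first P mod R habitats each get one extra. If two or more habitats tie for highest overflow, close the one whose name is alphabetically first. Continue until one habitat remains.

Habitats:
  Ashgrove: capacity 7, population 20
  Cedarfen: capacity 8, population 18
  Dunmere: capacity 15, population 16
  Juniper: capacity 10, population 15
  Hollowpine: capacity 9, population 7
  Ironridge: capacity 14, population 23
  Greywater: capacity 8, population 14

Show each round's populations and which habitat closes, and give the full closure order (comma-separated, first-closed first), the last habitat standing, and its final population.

Closure order: Ashgrove, Cedarfen, Ironridge, Greywater, Juniper, Dunmere
Last habitat: Hollowpine with 113 animals

Round 1: Ashgrove=20 Cedarfen=18 Dunmere=16 Greywater=14 Hollowpine=7 Ironridge=23 Juniper=15 → close Ashgrove (overflow 13)
  20÷6 = 3 each, +1 to first 2
Round 2: Cedarfen=22 Dunmere=20 Greywater=17 Hollowpine=10 Ironridge=26 Juniper=18 → close Cedarfen (overflow 14)
  22÷5 = 4 each, +1 to first 2
Round 3: Dunmere=25 Greywater=22 Hollowpine=14 Ironridge=30 Juniper=22 → close Ironridge (overflow 16)
  30÷4 = 7 each, +1 to first 2
Round 4: Dunmere=33 Greywater=30 Hollowpine=21 Juniper=29 → close Greywater (overflow 22)
  30÷3 = 10 each, +1 to first 0
Round 5: Dunmere=43 Hollowpine=31 Juniper=39 → close Juniper (overflow 29)
  39÷2 = 19 each, +1 to first 1
Round 6: Dunmere=63 Hollowpine=50 → close Dunmere (overflow 48)
  63÷1 = 63 each, +1 to first 0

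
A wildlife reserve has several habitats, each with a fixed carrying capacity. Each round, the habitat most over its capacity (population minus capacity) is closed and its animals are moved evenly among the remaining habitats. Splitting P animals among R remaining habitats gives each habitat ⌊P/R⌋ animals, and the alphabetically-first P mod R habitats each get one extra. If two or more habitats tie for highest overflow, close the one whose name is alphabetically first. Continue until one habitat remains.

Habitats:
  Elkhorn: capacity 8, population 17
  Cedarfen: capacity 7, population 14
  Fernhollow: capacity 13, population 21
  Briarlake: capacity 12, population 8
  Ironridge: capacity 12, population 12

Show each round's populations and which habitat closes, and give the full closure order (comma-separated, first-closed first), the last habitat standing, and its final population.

Round 1: Briarlake=8 Cedarfen=14 Elkhorn=17 Fernhollow=21 Ironridge=12 → close Elkhorn (overflow 9)
  17÷4 = 4 each, +1 to first 1
Round 2: Briarlake=13 Cedarfen=18 Fernhollow=25 Ironridge=16 → close Fernhollow (overflow 12)
  25÷3 = 8 each, +1 to first 1
Round 3: Briarlake=22 Cedarfen=26 Ironridge=24 → close Cedarfen (overflow 19)
  26÷2 = 13 each, +1 to first 0
Round 4: Briarlake=35 Ironridge=37 → close Ironridge (overflow 25)
  37÷1 = 37 each, +1 to first 0

Closure order: Elkhorn, Fernhollow, Cedarfen, Ironridge
Last habitat: Briarlake with 72 animals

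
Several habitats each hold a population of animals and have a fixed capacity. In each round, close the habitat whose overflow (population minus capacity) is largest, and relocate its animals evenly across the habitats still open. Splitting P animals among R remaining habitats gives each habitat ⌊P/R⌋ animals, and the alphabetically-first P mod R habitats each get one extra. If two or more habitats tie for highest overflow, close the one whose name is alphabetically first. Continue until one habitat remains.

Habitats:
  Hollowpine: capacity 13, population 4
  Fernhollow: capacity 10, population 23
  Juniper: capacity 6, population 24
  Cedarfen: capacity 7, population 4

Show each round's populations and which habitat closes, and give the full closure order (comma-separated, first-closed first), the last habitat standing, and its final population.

Closure order: Juniper, Fernhollow, Cedarfen
Last habitat: Hollowpine with 55 animals

Round 1: Cedarfen=4 Fernhollow=23 Hollowpine=4 Juniper=24 → close Juniper (overflow 18)
  24÷3 = 8 each, +1 to first 0
Round 2: Cedarfen=12 Fernhollow=31 Hollowpine=12 → close Fernhollow (overflow 21)
  31÷2 = 15 each, +1 to first 1
Round 3: Cedarfen=28 Hollowpine=27 → close Cedarfen (overflow 21)
  28÷1 = 28 each, +1 to first 0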